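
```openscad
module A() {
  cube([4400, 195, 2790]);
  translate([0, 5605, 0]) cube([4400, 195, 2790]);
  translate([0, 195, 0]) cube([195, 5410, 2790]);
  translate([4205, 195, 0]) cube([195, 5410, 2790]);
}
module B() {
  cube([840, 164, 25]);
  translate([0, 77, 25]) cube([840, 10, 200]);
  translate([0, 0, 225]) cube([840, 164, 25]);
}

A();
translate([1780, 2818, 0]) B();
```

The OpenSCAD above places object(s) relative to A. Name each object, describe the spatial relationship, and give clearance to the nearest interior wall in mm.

A is a house frame. B is an I-beam. The I-beam sits inside the house frame, centred. The clearance to the nearest interior wall is 1585 mm.

Clearances: x = 1585, y = 2623; minimum 1585 mm.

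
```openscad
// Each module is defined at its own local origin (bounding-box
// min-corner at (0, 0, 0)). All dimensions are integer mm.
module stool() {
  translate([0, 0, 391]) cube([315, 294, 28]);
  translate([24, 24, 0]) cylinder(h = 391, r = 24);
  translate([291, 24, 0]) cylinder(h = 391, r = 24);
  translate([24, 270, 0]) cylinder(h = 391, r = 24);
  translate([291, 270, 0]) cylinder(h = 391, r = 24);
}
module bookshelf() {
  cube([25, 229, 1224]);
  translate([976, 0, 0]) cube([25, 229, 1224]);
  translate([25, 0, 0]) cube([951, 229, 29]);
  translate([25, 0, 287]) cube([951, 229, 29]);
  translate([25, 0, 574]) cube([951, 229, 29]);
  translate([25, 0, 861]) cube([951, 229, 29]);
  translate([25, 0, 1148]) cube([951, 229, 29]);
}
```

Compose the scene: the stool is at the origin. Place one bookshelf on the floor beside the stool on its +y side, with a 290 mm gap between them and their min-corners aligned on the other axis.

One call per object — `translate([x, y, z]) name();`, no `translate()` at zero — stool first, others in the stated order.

stool();
translate([0, 584, 0]) bookshelf();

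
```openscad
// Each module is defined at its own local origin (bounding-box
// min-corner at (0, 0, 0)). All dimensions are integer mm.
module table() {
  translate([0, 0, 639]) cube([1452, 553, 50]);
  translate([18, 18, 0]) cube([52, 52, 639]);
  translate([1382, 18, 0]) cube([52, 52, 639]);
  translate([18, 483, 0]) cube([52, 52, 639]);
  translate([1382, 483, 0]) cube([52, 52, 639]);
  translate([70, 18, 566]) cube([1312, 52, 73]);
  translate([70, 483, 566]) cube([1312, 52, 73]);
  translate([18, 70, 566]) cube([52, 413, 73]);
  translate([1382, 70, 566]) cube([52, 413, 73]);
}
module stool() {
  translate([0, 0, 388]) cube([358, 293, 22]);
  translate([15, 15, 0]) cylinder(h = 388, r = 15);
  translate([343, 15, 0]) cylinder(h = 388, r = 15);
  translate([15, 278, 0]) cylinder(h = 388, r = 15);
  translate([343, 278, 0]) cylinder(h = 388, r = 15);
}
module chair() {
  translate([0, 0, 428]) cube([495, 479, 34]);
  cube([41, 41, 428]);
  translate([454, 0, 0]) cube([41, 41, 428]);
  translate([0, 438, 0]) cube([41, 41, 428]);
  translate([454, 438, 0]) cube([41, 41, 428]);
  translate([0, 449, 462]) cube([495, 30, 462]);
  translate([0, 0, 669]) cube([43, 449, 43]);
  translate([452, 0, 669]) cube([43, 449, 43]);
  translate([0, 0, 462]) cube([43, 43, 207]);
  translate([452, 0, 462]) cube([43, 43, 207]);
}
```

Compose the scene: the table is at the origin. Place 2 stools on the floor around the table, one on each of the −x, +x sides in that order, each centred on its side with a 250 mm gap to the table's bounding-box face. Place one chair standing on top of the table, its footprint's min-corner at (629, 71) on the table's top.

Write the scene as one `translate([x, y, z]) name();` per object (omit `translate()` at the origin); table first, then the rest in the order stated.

table();
translate([-608, 130, 0]) stool();
translate([1702, 130, 0]) stool();
translate([629, 71, 689]) chair();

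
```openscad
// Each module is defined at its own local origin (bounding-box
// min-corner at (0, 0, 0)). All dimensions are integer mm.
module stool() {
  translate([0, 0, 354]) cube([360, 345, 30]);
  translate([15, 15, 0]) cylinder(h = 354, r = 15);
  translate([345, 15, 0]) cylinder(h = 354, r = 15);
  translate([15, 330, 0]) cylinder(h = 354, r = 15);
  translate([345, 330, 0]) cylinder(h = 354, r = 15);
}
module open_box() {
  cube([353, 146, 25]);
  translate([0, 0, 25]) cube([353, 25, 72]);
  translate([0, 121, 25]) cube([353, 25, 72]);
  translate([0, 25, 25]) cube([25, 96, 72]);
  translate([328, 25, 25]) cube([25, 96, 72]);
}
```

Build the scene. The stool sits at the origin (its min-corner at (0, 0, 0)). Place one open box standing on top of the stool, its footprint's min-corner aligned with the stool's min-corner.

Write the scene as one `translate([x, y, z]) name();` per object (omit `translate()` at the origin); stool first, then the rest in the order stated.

stool();
translate([0, 0, 384]) open_box();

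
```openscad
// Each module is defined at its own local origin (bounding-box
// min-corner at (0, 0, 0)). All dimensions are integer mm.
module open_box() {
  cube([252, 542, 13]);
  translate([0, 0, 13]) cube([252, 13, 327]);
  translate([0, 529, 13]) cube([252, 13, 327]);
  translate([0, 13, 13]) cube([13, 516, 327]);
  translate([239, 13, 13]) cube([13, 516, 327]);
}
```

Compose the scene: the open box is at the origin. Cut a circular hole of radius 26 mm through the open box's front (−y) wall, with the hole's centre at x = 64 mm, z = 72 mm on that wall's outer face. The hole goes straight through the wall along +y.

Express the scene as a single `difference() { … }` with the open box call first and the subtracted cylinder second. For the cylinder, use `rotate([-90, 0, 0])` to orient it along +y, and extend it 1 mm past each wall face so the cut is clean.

difference() {
  open_box();
  translate([64, -1, 72]) rotate([-90, 0, 0]) cylinder(h = 15, r = 26);
}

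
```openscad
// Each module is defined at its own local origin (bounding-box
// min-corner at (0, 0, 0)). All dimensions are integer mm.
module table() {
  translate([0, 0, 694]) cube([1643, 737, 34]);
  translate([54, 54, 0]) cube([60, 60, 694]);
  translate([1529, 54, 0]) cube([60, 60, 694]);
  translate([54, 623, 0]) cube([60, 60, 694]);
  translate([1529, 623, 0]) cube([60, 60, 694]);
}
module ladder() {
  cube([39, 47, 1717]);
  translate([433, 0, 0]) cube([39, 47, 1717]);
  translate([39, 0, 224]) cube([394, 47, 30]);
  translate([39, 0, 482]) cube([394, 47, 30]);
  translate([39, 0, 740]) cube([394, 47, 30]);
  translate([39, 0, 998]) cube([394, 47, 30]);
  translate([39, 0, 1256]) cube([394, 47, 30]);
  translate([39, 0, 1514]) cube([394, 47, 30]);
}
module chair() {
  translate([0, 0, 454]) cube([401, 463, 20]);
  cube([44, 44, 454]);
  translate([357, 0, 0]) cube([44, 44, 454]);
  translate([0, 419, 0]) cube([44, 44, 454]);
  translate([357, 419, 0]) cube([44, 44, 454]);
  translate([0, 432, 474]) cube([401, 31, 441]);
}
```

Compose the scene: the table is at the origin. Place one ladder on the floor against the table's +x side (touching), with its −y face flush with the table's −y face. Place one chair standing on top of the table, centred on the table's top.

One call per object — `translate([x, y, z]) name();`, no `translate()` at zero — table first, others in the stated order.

table();
translate([1643, 0, 0]) ladder();
translate([621, 137, 728]) chair();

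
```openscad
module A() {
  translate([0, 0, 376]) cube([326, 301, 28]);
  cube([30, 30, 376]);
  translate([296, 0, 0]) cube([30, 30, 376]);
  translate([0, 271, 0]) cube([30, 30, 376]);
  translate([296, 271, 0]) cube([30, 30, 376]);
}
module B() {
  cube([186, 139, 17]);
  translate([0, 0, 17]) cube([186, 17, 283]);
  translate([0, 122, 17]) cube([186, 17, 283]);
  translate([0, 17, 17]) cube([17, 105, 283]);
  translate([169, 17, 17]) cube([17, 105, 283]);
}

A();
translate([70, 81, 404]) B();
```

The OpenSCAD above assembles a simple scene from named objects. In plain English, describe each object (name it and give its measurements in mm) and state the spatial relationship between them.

A is a simple wooden stool: a rectangular seat 326 mm (x) by 301 mm (y), 28 mm thick, top face at z = 404 mm, on four square legs, each 30×30 mm in cross-section. The legs rest on z = 0, each flush with a corner of the seat.

B is an open-topped rectangular box: outside dimensions 186×139×300 mm, with a uniform wall and base thickness of 17 mm. The base is a full 186×139 slab on the floor; four walls sit on top of the base. The front and back walls (the −y and +y sides) span the full width; the two side walls fit between them.

The open box is on top of the stool, centred.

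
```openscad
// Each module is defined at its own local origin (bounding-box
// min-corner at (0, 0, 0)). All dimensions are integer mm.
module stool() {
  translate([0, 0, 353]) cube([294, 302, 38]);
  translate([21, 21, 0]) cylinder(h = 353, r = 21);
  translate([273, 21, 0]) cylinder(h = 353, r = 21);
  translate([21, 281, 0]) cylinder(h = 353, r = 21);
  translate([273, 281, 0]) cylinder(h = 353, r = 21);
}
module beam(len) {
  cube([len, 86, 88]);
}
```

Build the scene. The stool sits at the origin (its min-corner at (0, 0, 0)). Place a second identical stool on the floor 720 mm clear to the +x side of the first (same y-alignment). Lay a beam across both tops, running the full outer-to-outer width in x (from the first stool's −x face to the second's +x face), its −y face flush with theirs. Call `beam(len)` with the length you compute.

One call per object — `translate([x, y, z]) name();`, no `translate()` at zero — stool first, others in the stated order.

stool();
translate([1014, 0, 0]) stool();
translate([0, 0, 391]) beam(1308);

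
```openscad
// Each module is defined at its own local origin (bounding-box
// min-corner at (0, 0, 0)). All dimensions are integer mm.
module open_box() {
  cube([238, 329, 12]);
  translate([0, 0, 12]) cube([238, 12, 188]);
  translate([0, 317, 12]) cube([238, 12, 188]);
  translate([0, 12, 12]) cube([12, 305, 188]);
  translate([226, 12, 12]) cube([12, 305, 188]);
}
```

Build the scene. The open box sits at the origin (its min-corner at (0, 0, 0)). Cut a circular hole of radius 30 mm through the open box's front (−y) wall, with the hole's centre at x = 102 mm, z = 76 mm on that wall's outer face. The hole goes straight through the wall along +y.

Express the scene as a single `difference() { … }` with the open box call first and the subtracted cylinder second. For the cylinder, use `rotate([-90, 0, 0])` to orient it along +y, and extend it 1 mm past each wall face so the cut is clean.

difference() {
  open_box();
  translate([102, -1, 76]) rotate([-90, 0, 0]) cylinder(h = 14, r = 30);
}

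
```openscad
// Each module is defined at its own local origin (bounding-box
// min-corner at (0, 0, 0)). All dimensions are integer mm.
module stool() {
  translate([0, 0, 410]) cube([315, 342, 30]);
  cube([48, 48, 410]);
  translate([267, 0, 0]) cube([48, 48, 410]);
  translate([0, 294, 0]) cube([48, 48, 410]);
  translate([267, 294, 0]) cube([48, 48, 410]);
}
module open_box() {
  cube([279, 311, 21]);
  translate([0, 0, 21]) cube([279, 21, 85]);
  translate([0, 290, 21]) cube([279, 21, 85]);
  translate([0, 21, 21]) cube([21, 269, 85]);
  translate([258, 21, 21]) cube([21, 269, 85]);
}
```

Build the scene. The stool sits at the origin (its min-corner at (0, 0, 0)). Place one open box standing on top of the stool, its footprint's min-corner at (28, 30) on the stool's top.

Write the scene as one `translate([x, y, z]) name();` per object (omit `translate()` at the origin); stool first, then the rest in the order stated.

stool();
translate([28, 30, 440]) open_box();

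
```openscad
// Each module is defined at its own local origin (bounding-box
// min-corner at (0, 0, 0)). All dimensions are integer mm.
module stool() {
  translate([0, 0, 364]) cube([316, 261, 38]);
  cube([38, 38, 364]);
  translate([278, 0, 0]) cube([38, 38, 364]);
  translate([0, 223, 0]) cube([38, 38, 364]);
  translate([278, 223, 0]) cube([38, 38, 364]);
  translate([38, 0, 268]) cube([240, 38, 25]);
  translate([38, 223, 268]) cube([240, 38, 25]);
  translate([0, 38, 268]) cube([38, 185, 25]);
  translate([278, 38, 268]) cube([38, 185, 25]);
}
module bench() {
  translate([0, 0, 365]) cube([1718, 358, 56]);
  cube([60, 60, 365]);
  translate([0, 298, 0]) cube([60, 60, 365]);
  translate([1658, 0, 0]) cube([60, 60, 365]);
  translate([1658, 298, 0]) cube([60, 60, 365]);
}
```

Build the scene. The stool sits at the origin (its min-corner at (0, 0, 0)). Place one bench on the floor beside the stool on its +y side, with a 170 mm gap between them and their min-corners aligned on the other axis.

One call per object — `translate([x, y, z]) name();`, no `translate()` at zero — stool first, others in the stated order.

stool();
translate([0, 431, 0]) bench();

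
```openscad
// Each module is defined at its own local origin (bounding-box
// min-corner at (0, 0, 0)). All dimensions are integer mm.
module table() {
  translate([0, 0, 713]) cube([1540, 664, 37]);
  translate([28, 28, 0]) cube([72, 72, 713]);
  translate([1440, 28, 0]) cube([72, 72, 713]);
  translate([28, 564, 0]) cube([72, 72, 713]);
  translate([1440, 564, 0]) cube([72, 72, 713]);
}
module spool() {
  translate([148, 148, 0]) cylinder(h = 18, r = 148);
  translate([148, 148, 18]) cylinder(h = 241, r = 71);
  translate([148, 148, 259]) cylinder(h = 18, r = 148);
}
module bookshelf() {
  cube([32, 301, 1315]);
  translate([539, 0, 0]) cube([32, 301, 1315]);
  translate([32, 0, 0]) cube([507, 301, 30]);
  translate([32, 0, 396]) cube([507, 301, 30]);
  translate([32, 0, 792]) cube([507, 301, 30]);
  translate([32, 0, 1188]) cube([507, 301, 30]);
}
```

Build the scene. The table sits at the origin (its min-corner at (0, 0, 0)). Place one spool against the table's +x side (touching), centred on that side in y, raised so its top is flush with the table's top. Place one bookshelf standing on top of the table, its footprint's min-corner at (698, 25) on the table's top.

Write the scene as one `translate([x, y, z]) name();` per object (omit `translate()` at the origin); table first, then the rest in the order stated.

table();
translate([1540, 184, 473]) spool();
translate([698, 25, 750]) bookshelf();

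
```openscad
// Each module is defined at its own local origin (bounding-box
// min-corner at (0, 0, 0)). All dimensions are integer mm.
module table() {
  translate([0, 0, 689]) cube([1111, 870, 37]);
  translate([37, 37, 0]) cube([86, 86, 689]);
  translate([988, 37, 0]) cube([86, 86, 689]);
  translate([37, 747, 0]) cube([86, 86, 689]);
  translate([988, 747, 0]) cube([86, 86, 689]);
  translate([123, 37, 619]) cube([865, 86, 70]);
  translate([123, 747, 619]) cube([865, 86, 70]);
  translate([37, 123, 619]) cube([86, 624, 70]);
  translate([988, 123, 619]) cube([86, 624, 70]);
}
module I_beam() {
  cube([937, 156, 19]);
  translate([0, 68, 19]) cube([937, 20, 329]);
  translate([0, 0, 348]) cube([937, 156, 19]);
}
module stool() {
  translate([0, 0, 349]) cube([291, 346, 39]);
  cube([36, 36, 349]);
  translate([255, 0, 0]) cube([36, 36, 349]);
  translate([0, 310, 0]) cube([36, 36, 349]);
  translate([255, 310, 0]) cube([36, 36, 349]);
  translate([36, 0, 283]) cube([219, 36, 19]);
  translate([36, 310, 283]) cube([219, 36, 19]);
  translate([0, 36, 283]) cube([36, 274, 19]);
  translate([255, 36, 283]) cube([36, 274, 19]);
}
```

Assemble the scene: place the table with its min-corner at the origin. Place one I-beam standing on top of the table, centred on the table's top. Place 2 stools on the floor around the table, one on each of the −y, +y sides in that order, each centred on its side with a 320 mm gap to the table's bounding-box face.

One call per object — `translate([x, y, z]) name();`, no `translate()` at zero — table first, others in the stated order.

table();
translate([87, 357, 726]) I_beam();
translate([410, -666, 0]) stool();
translate([410, 1190, 0]) stool();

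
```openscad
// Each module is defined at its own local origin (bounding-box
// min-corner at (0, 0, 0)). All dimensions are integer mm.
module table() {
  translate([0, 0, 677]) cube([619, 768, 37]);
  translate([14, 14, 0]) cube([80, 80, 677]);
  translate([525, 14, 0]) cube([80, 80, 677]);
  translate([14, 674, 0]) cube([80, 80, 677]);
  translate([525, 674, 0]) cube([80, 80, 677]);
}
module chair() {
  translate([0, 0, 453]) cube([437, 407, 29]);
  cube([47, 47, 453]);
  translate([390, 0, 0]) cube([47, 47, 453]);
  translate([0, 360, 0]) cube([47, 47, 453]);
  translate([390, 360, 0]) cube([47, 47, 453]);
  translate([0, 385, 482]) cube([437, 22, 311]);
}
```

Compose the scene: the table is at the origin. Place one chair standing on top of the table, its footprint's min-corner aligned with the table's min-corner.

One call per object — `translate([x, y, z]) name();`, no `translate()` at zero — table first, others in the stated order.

table();
translate([0, 0, 714]) chair();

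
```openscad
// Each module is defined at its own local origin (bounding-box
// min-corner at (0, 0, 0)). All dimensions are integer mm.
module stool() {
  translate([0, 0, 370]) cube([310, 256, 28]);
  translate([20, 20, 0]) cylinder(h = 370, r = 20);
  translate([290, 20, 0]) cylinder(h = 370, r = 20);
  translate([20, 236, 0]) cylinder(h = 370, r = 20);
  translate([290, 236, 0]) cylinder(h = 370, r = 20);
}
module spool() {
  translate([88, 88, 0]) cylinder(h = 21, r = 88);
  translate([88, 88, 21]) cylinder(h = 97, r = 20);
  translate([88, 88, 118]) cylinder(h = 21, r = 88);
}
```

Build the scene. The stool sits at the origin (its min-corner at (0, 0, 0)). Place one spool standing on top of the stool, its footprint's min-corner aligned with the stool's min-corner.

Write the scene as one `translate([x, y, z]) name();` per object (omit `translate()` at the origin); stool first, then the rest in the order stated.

stool();
translate([0, 0, 398]) spool();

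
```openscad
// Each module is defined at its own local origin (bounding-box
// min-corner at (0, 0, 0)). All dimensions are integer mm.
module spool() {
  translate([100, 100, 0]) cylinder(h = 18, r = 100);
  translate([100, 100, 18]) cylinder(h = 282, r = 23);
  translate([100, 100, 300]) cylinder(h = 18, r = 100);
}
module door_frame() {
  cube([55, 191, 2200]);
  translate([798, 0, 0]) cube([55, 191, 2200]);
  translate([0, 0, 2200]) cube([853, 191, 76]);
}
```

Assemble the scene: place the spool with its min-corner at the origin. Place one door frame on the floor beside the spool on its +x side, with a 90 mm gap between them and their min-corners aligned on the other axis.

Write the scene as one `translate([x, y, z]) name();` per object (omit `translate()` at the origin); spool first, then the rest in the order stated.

spool();
translate([290, 0, 0]) door_frame();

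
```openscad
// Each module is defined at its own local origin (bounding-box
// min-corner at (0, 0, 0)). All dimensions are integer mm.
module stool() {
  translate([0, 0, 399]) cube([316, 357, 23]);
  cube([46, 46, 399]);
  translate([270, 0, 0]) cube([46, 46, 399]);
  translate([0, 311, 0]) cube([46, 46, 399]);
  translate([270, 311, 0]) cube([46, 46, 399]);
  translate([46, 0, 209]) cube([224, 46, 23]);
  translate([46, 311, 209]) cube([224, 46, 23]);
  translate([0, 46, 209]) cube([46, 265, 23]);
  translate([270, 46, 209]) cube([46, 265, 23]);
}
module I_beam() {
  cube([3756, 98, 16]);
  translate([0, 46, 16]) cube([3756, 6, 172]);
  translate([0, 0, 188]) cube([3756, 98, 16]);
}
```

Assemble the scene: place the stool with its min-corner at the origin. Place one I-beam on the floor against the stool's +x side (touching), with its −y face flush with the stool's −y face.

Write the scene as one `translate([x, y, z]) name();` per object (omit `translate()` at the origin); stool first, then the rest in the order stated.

stool();
translate([316, 0, 0]) I_beam();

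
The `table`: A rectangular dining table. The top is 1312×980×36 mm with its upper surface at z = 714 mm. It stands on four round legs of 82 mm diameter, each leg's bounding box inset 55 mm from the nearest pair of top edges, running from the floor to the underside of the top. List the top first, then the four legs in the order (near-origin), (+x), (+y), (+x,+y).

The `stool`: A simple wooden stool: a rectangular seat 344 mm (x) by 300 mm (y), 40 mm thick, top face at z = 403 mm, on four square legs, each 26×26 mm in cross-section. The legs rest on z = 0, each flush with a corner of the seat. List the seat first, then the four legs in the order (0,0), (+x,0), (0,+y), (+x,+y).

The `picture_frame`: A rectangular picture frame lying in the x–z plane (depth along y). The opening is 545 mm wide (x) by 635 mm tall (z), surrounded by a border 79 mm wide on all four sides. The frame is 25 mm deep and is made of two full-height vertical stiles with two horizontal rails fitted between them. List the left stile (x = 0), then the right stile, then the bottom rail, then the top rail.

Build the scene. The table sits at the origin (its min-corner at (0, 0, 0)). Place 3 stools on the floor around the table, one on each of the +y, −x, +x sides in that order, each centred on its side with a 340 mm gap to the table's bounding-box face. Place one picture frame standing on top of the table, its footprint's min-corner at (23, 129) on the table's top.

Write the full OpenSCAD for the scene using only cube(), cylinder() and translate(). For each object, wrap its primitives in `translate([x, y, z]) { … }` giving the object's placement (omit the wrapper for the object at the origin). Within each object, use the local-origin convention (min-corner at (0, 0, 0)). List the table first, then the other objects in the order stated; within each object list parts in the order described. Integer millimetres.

translate([0, 0, 678]) cube([1312, 980, 36]);
translate([96, 96, 0]) cylinder(h = 678, r = 41);
translate([1216, 96, 0]) cylinder(h = 678, r = 41);
translate([96, 884, 0]) cylinder(h = 678, r = 41);
translate([1216, 884, 0]) cylinder(h = 678, r = 41);
translate([484, 1320, 0]) {
  translate([0, 0, 363]) cube([344, 300, 40]);
  cube([26, 26, 363]);
  translate([318, 0, 0]) cube([26, 26, 363]);
  translate([0, 274, 0]) cube([26, 26, 363]);
  translate([318, 274, 0]) cube([26, 26, 363]);
}
translate([-684, 340, 0]) {
  translate([0, 0, 363]) cube([344, 300, 40]);
  cube([26, 26, 363]);
  translate([318, 0, 0]) cube([26, 26, 363]);
  translate([0, 274, 0]) cube([26, 26, 363]);
  translate([318, 274, 0]) cube([26, 26, 363]);
}
translate([1652, 340, 0]) {
  translate([0, 0, 363]) cube([344, 300, 40]);
  cube([26, 26, 363]);
  translate([318, 0, 0]) cube([26, 26, 363]);
  translate([0, 274, 0]) cube([26, 26, 363]);
  translate([318, 274, 0]) cube([26, 26, 363]);
}
translate([23, 129, 714]) {
  cube([79, 25, 793]);
  translate([624, 0, 0]) cube([79, 25, 793]);
  translate([79, 0, 0]) cube([545, 25, 79]);
  translate([79, 0, 714]) cube([545, 25, 79]);
}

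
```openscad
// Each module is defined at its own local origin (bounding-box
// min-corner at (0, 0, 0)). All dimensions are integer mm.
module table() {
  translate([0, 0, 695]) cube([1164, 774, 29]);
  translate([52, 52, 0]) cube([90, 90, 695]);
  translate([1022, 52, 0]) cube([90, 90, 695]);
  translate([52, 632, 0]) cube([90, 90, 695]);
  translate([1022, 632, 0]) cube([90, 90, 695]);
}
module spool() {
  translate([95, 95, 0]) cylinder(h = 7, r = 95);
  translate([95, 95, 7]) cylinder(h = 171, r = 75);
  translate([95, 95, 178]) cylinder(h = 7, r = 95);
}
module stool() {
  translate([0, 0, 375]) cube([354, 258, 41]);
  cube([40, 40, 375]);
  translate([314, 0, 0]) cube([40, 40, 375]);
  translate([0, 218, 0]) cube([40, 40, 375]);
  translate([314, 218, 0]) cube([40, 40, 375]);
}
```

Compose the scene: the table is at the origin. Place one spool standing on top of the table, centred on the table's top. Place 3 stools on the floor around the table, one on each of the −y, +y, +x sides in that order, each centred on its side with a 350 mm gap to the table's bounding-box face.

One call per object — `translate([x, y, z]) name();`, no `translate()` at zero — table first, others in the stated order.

table();
translate([487, 292, 724]) spool();
translate([405, -608, 0]) stool();
translate([405, 1124, 0]) stool();
translate([1514, 258, 0]) stool();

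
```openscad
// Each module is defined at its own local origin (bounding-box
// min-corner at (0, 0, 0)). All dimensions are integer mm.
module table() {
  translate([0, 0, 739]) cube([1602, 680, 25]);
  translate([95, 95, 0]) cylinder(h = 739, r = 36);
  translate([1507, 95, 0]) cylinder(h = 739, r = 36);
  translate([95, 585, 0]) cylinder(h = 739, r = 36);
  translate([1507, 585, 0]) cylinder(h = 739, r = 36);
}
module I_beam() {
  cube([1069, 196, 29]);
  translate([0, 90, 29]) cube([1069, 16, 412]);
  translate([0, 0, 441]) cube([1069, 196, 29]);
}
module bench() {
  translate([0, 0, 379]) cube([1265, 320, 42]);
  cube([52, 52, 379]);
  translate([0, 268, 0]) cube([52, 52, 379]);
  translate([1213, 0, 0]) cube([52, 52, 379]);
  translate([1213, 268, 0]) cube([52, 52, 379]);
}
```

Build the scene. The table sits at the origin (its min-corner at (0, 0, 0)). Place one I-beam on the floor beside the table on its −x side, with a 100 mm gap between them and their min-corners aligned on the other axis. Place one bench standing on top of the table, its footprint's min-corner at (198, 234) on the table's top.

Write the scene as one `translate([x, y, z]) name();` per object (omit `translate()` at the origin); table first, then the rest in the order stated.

table();
translate([-1169, 0, 0]) I_beam();
translate([198, 234, 764]) bench();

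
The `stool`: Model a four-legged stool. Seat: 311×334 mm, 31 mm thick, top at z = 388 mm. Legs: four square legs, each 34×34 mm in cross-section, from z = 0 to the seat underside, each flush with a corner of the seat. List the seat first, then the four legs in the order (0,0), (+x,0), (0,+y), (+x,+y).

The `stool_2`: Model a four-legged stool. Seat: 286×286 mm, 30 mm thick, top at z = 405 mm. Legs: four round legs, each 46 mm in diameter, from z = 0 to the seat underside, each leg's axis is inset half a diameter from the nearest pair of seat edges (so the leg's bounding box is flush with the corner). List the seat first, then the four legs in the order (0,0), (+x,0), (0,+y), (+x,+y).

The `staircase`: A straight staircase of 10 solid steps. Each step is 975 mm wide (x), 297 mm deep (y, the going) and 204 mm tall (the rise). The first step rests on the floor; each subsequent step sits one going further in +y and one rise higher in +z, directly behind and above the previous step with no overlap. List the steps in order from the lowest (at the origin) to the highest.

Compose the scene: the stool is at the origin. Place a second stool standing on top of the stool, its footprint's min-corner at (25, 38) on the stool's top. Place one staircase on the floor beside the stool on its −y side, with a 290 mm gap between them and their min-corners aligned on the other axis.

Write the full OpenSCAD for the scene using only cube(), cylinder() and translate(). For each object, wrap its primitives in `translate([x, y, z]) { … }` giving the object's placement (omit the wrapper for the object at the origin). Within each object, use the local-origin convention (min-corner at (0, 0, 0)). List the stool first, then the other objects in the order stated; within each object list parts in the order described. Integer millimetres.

translate([0, 0, 357]) cube([311, 334, 31]);
cube([34, 34, 357]);
translate([277, 0, 0]) cube([34, 34, 357]);
translate([0, 300, 0]) cube([34, 34, 357]);
translate([277, 300, 0]) cube([34, 34, 357]);
translate([25, 38, 388]) {
  translate([0, 0, 375]) cube([286, 286, 30]);
  translate([23, 23, 0]) cylinder(h = 375, r = 23);
  translate([263, 23, 0]) cylinder(h = 375, r = 23);
  translate([23, 263, 0]) cylinder(h = 375, r = 23);
  translate([263, 263, 0]) cylinder(h = 375, r = 23);
}
translate([0, -3260, 0]) {
  cube([975, 297, 204]);
  translate([0, 297, 204]) cube([975, 297, 204]);
  translate([0, 594, 408]) cube([975, 297, 204]);
  translate([0, 891, 612]) cube([975, 297, 204]);
  translate([0, 1188, 816]) cube([975, 297, 204]);
  translate([0, 1485, 1020]) cube([975, 297, 204]);
  translate([0, 1782, 1224]) cube([975, 297, 204]);
  translate([0, 2079, 1428]) cube([975, 297, 204]);
  translate([0, 2376, 1632]) cube([975, 297, 204]);
  translate([0, 2673, 1836]) cube([975, 297, 204]);
}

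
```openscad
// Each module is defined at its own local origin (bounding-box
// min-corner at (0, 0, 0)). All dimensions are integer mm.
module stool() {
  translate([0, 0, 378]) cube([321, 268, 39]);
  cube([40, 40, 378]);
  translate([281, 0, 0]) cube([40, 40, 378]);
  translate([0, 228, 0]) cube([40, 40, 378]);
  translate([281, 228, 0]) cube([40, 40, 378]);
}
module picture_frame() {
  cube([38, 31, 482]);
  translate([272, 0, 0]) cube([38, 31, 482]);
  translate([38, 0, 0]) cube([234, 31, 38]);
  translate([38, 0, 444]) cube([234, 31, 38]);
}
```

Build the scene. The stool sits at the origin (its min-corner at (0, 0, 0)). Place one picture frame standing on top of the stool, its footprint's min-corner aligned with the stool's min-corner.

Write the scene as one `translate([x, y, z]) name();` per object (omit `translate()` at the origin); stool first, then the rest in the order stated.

stool();
translate([0, 0, 417]) picture_frame();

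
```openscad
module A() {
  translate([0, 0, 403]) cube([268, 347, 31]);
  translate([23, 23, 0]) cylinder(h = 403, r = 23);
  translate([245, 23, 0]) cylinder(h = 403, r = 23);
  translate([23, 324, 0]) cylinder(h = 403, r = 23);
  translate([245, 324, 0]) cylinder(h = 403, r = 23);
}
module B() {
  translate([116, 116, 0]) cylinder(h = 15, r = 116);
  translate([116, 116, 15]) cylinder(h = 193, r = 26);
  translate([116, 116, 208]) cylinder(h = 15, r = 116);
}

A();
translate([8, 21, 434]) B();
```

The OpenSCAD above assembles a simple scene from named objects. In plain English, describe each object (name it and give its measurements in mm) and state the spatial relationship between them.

A is a four-legged stool. The seat is 268×347 mm, 31 mm thick, top at z = 434 mm. It stands on four round legs, each 46 mm in diameter, from z = 0 to the seat underside, each leg's axis is inset half a diameter from the nearest pair of seat edges (so the leg's bounding box is flush with the corner).

B is a spool: two coaxial disc flanges of radius 116 mm and thickness 15 mm, joined by a core cylinder of radius 26 mm and height 193 mm. The lower flange rests on z = 0 and the three cylinders share a vertical axis.

The spool is on top of the stool.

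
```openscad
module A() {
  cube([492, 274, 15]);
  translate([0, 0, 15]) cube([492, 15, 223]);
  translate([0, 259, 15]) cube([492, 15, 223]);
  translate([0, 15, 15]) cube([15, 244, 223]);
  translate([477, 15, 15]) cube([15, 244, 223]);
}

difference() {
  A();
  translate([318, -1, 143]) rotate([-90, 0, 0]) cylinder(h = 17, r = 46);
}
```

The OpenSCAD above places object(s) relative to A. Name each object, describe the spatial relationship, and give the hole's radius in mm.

A is an open box. The open box has a circular hole through its front wall. The hole's radius is 46 mm.

The subtracted cylinder has r = 46 mm.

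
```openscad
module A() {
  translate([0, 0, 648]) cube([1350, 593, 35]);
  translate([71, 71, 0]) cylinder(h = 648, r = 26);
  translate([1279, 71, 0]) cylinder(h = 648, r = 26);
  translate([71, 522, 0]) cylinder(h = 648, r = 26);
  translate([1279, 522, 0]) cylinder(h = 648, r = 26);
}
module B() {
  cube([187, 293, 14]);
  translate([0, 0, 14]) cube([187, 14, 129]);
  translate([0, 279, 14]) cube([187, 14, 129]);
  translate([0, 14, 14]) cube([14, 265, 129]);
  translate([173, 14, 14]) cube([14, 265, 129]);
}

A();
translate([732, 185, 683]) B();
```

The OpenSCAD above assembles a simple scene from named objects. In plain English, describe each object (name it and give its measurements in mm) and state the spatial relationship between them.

A is a rectangular dining table. The top is 1350×593×35 mm with its upper surface at z = 683 mm. It stands on four round legs of 52 mm diameter, each leg's bounding box inset 45 mm from the nearest pair of top edges, running from the floor to the underside of the top.

B is an open storage box with external size 187×293×143 mm and wall thickness 14 mm (the base is also 14 mm thick). The base covers the whole footprint; the four walls stand on the base, with the y-facing walls full-width and the x-facing walls fitting between their inner faces.

The open box is on top of the table.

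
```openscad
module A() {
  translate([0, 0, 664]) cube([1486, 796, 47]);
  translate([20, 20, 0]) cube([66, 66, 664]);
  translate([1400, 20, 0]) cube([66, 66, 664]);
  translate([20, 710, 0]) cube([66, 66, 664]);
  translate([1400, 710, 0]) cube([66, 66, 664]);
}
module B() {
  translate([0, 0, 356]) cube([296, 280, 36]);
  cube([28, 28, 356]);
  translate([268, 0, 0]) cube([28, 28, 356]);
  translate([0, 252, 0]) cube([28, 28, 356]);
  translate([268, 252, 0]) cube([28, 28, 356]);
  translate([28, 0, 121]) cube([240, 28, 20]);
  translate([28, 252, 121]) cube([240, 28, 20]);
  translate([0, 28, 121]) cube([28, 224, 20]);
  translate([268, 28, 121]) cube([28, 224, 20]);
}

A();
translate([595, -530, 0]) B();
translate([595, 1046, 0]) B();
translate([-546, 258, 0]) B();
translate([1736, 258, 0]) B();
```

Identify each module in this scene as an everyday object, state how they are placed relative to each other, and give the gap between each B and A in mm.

Each stool's nearest face is 250 mm from the table's bounding box.

A is a table. B is a stool. Four stools sit around the table at the −y, +y, −x, +x sides. The gap between each stool and the table is 250 mm.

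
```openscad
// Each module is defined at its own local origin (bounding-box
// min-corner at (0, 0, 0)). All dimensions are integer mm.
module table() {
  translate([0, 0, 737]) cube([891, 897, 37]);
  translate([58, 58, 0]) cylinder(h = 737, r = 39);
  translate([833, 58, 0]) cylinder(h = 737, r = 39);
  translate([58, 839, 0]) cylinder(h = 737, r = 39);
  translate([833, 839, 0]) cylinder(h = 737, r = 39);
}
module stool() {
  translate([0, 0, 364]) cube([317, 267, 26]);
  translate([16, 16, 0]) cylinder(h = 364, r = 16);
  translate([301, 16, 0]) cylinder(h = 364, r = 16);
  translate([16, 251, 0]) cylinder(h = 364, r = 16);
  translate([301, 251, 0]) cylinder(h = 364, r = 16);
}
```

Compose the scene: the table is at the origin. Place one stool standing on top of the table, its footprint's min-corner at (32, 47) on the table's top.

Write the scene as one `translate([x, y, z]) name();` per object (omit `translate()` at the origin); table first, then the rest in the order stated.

table();
translate([32, 47, 774]) stool();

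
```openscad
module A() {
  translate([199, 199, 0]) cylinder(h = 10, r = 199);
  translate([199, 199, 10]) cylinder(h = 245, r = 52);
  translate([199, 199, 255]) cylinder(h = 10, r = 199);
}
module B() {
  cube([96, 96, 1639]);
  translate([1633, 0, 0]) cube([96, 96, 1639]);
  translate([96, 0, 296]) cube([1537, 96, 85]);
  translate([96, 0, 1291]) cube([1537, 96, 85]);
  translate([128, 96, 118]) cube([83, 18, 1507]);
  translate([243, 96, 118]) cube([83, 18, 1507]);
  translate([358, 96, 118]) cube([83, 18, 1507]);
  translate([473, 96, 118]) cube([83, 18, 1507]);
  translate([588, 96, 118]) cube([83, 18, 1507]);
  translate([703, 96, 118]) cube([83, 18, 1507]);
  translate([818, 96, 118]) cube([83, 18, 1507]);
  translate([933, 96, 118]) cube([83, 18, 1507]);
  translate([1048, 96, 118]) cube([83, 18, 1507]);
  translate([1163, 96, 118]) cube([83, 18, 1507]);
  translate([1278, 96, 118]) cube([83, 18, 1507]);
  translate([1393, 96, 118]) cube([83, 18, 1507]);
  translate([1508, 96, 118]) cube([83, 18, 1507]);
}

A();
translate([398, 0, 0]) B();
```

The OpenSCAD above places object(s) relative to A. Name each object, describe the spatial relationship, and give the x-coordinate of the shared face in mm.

A is a spool. B is a fence section. The fence section is against the spool's +x side, with their −y faces flush. The x-coordinate of the shared face is 398 mm.

The spool's +x face and the fence section's −x face are both at x = 398 mm.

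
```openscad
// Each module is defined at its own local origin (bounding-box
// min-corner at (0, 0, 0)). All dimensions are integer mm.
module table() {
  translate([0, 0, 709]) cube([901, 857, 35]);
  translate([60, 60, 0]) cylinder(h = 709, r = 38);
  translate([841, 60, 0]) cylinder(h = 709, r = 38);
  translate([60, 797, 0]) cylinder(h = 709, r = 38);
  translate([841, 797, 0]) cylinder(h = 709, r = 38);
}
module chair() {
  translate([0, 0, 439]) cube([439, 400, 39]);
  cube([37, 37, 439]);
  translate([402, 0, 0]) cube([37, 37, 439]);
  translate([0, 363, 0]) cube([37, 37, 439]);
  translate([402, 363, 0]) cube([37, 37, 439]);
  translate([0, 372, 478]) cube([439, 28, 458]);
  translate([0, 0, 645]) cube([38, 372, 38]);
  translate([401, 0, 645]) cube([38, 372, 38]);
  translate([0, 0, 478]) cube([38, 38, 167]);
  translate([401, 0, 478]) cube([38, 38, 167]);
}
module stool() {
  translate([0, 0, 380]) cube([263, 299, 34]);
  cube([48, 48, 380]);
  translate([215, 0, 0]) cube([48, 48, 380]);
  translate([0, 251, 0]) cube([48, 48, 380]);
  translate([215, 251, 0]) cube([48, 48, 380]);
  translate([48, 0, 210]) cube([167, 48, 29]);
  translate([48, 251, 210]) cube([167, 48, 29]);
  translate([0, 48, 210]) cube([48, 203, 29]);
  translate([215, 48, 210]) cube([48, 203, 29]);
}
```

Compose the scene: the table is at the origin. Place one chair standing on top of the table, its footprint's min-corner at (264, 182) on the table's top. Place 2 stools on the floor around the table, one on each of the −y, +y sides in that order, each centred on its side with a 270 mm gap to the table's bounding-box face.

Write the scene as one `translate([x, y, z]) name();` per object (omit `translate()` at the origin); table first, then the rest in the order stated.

table();
translate([264, 182, 744]) chair();
translate([319, -569, 0]) stool();
translate([319, 1127, 0]) stool();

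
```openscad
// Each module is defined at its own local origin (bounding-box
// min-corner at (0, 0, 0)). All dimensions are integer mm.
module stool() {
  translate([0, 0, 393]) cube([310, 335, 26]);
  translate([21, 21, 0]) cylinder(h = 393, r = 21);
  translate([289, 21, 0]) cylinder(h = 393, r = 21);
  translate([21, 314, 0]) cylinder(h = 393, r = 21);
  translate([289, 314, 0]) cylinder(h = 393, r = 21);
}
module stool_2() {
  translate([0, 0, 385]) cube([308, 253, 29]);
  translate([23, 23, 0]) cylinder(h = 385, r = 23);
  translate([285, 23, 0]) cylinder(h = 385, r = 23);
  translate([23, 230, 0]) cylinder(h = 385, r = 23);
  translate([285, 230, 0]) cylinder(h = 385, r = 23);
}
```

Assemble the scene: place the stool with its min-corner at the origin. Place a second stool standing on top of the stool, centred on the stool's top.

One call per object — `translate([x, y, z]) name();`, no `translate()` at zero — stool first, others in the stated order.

stool();
translate([1, 41, 419]) stool_2();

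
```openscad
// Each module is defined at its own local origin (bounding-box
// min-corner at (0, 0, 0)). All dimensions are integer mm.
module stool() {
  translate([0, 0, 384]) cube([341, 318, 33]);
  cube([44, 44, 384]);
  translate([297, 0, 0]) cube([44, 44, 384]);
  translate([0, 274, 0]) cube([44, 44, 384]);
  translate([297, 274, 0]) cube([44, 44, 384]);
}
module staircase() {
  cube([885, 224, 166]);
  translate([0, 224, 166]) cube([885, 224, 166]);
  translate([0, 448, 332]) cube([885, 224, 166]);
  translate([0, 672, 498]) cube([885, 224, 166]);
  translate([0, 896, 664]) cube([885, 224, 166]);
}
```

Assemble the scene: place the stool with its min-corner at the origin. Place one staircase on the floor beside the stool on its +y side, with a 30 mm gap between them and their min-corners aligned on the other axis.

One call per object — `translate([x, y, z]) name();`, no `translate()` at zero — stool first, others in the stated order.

stool();
translate([0, 348, 0]) staircase();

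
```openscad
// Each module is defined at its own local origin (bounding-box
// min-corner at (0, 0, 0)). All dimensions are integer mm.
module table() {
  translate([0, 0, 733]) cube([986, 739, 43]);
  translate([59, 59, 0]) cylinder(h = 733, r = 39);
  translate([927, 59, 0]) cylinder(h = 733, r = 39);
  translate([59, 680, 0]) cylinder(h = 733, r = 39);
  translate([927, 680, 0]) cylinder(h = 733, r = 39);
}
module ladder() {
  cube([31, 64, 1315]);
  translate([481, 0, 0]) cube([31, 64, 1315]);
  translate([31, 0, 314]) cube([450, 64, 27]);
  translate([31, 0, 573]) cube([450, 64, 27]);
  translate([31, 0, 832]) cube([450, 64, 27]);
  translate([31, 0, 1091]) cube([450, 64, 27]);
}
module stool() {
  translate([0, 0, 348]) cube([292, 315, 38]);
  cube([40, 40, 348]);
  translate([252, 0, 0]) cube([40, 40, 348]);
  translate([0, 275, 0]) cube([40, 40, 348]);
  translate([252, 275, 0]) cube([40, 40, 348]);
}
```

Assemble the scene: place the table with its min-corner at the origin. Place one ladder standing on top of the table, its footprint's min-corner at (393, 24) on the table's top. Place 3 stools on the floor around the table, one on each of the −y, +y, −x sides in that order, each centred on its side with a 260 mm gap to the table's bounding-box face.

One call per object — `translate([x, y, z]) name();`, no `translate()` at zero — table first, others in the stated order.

table();
translate([393, 24, 776]) ladder();
translate([347, -575, 0]) stool();
translate([347, 999, 0]) stool();
translate([-552, 212, 0]) stool();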